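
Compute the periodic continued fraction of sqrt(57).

Write x_i = (sqrt(57) + m_i)/d_i with (m_0, d_0) = (0, 1). a_0 = floor(sqrt(57)) = 7, since 7^2 = 49 <= 57 < 64 = 8^2.
Iterate m_{i+1} = d_i*a_i - m_i, d_{i+1} = (57 - m_{i+1}^2)/d_i, a_{i+1} = floor((a_0 + m_{i+1})/d_{i+1}):
  m_1 = 1*7 - 0 = 7, d_1 = (57 - 7^2)/1 = 8/1 = 8, a_1 = floor((7 + 7)/8) = 1.
  m_2 = 8*1 - 7 = 1, d_2 = (57 - 1^2)/8 = 56/8 = 7, a_2 = floor((7 + 1)/7) = 1.
  m_3 = 7*1 - 1 = 6, d_3 = (57 - 6^2)/7 = 21/7 = 3, a_3 = floor((7 + 6)/3) = 4.
  m_4 = 3*4 - 6 = 6, d_4 = (57 - 6^2)/3 = 21/3 = 7, a_4 = floor((7 + 6)/7) = 1.
  m_5 = 7*1 - 6 = 1, d_5 = (57 - 1^2)/7 = 56/7 = 8, a_5 = floor((7 + 1)/8) = 1.
  m_6 = 8*1 - 1 = 7, d_6 = (57 - 7^2)/8 = 8/8 = 1, a_6 = floor((7 + 7)/1) = 14.
  m_7 = 1*14 - 7 = 7, d_7 = (57 - 7^2)/1 = 8/1 = 8: (m_7, d_7) = (m_1, d_1) = (7, 8), so from here the quotients repeat a_1, ..., a_6; the period length is 6.
Hence the expansion of sqrt(57) is a_0 = 7 followed by the repeating block 1, 1, 4, 1, 1, 14 (period 6).

[7; (1, 1, 4, 1, 1, 14)]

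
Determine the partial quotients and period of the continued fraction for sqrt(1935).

[43; (1, 86)]

Write x_i = (sqrt(1935) + m_i)/d_i with (m_0, d_0) = (0, 1). a_0 = floor(sqrt(1935)) = 43, since 43^2 = 1849 <= 1935 < 1936 = 44^2.
Iterate m_{i+1} = d_i*a_i - m_i, d_{i+1} = (1935 - m_{i+1}^2)/d_i, a_{i+1} = floor((a_0 + m_{i+1})/d_{i+1}):
  m_1 = 1*43 - 0 = 43, d_1 = (1935 - 43^2)/1 = 86/1 = 86, a_1 = floor((43 + 43)/86) = 1.
  m_2 = 86*1 - 43 = 43, d_2 = (1935 - 43^2)/86 = 86/86 = 1, a_2 = floor((43 + 43)/1) = 86.
  m_3 = 1*86 - 43 = 43, d_3 = (1935 - 43^2)/1 = 86/1 = 86: (m_3, d_3) = (m_1, d_1) = (43, 86), so from here the quotients repeat a_1, a_2; the period length is 2.
Hence the expansion of sqrt(1935) is a_0 = 43 followed by the repeating block 1, 86 (period 2).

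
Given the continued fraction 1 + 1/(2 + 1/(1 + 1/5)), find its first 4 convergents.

1/1, 3/2, 4/3, 23/17

Using the convergent recurrence p_i = a_i*p_{i-1} + p_{i-2}, q_i = a_i*q_{i-1} + q_{i-2} with p_{-2}=0, p_{-1}=1, q_{-2}=1, q_{-1}=0:
  i=0: a_0=1, p_0 = 1*1 + 0 = 1, q_0 = 1*0 + 1 = 1.
  i=1: a_1=2, p_1 = 2*1 + 1 = 3, q_1 = 2*1 + 0 = 2.
  i=2: a_2=1, p_2 = 1*3 + 1 = 4, q_2 = 1*2 + 1 = 3.
  i=3: a_3=5, p_3 = 5*4 + 3 = 23, q_3 = 5*3 + 2 = 17.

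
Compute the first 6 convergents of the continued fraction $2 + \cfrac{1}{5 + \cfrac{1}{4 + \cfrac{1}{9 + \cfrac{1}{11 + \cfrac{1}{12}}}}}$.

2/1, 11/5, 46/21, 425/194, 4721/2155, 57077/26054

Using the convergent recurrence p_i = a_i*p_{i-1} + p_{i-2}, q_i = a_i*q_{i-1} + q_{i-2} with p_{-2}=0, p_{-1}=1, q_{-2}=1, q_{-1}=0:
  i=0: a_0=2, p_0 = 2*1 + 0 = 2, q_0 = 2*0 + 1 = 1.
  i=1: a_1=5, p_1 = 5*2 + 1 = 11, q_1 = 5*1 + 0 = 5.
  i=2: a_2=4, p_2 = 4*11 + 2 = 46, q_2 = 4*5 + 1 = 21.
  i=3: a_3=9, p_3 = 9*46 + 11 = 425, q_3 = 9*21 + 5 = 194.
  i=4: a_4=11, p_4 = 11*425 + 46 = 4721, q_4 = 11*194 + 21 = 2155.
  i=5: a_5=12, p_5 = 12*4721 + 425 = 57077, q_5 = 12*2155 + 194 = 26054.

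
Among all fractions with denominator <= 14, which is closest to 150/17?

Expand x = 150/17 as a continued fraction with the Euclidean algorithm:
  150 = 8*17 + 14, so a_0 = 8.
  17 = 1*14 + 3, so a_1 = 1.
  14 = 4*3 + 2, so a_2 = 4.
  3 = 1*2 + 1, so a_3 = 1.
  2 = 2*1 + 0, so a_4 = 2.
so x = [8; 1, 4, 1, 2].
Convergents (p_i = a_i*p_{i-1} + p_{i-2}, q_i = a_i*q_{i-1} + q_{i-2} with p_{-2}=0, p_{-1}=1, q_{-2}=1, q_{-1}=0), until the denominator exceeds 14:
  i=0: a_0=8, p_0 = 8*1 + 0 = 8, q_0 = 8*0 + 1 = 1.
  i=1: a_1=1, p_1 = 1*8 + 1 = 9, q_1 = 1*1 + 0 = 1.
  i=2: a_2=4, p_2 = 4*9 + 8 = 44, q_2 = 4*1 + 1 = 5.
  i=3: a_3=1, p_3 = 1*44 + 9 = 53, q_3 = 1*5 + 1 = 6.
  i=4: a_4=2, p_4 = 2*53 + 44 = 150, q_4 = 2*6 + 5 = 17.
q_4 = 17 > 14, so the last convergent with denominator <= 14 is p_3/q_3 = 53/6.
The closest fraction with denominator <= 14 is either p_3/q_3 or the intermediate fraction (k*p_3 + p_2)/(k*q_3 + q_2) with the largest k >= 1 whose denominator stays <= 14; these approach x as k grows, and every other convergent or intermediate fraction in range is farther away.
Largest k: floor((14 - q_2)/q_3) = floor((14 - 5)/6) = 1.
That gives (1*53 + 44)/(1*6 + 5) = 97/11.
Compare the errors: |x - 53/6| = |150*6 - 53*17|/(17*6) = 1/102, and |x - 97/11| = |150*11 - 97*17|/(17*11) = 1/187.
Cross-multiplying, 1*102 = 102 < 187 = 1*187, so 1/187 is smaller: the intermediate fraction 97/11 is closer to x than 53/6.

97/11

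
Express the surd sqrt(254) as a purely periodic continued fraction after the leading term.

Write x_i = (sqrt(254) + m_i)/d_i with (m_0, d_0) = (0, 1). a_0 = floor(sqrt(254)) = 15, since 15^2 = 225 <= 254 < 256 = 16^2.
Iterate m_{i+1} = d_i*a_i - m_i, d_{i+1} = (254 - m_{i+1}^2)/d_i, a_{i+1} = floor((a_0 + m_{i+1})/d_{i+1}):
  m_1 = 1*15 - 0 = 15, d_1 = (254 - 15^2)/1 = 29/1 = 29, a_1 = floor((15 + 15)/29) = 1.
  m_2 = 29*1 - 15 = 14, d_2 = (254 - 14^2)/29 = 58/29 = 2, a_2 = floor((15 + 14)/2) = 14.
  m_3 = 2*14 - 14 = 14, d_3 = (254 - 14^2)/2 = 58/2 = 29, a_3 = floor((15 + 14)/29) = 1.
  m_4 = 29*1 - 14 = 15, d_4 = (254 - 15^2)/29 = 29/29 = 1, a_4 = floor((15 + 15)/1) = 30.
  m_5 = 1*30 - 15 = 15, d_5 = (254 - 15^2)/1 = 29/1 = 29: (m_5, d_5) = (m_1, d_1) = (15, 29), so from here the quotients repeat a_1, ..., a_4; the period length is 4.
Hence the expansion of sqrt(254) is a_0 = 15 followed by the repeating block 1, 14, 1, 30 (period 4).

[15; (1, 14, 1, 30)]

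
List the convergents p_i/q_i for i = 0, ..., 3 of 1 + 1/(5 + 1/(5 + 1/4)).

1/1, 6/5, 31/26, 130/109

Using the convergent recurrence p_i = a_i*p_{i-1} + p_{i-2}, q_i = a_i*q_{i-1} + q_{i-2} with p_{-2}=0, p_{-1}=1, q_{-2}=1, q_{-1}=0:
  i=0: a_0=1, p_0 = 1*1 + 0 = 1, q_0 = 1*0 + 1 = 1.
  i=1: a_1=5, p_1 = 5*1 + 1 = 6, q_1 = 5*1 + 0 = 5.
  i=2: a_2=5, p_2 = 5*6 + 1 = 31, q_2 = 5*5 + 1 = 26.
  i=3: a_3=4, p_3 = 4*31 + 6 = 130, q_3 = 4*26 + 5 = 109.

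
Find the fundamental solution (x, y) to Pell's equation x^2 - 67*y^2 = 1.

First expand sqrt(67) as a continued fraction. With x_i = (sqrt(67) + m_i)/d_i and (m_0, d_0) = (0, 1): a_0 = floor(sqrt(67)) = 8, since 8^2 = 64 <= 67 < 81 = 9^2.
Iterate m_{i+1} = d_i*a_i - m_i, d_{i+1} = (67 - m_{i+1}^2)/d_i, a_{i+1} = floor((a_0 + m_{i+1})/d_{i+1}):
  m_1 = 1*8 - 0 = 8, d_1 = (67 - 8^2)/1 = 3/1 = 3, a_1 = floor((8 + 8)/3) = 5.
  m_2 = 3*5 - 8 = 7, d_2 = (67 - 7^2)/3 = 18/3 = 6, a_2 = floor((8 + 7)/6) = 2.
  m_3 = 6*2 - 7 = 5, d_3 = (67 - 5^2)/6 = 42/6 = 7, a_3 = floor((8 + 5)/7) = 1.
  m_4 = 7*1 - 5 = 2, d_4 = (67 - 2^2)/7 = 63/7 = 9, a_4 = floor((8 + 2)/9) = 1.
  m_5 = 9*1 - 2 = 7, d_5 = (67 - 7^2)/9 = 18/9 = 2, a_5 = floor((8 + 7)/2) = 7.
  m_6 = 2*7 - 7 = 7, d_6 = (67 - 7^2)/2 = 18/2 = 9, a_6 = floor((8 + 7)/9) = 1.
  m_7 = 9*1 - 7 = 2, d_7 = (67 - 2^2)/9 = 63/9 = 7, a_7 = floor((8 + 2)/7) = 1.
  m_8 = 7*1 - 2 = 5, d_8 = (67 - 5^2)/7 = 42/7 = 6, a_8 = floor((8 + 5)/6) = 2.
  m_9 = 6*2 - 5 = 7, d_9 = (67 - 7^2)/6 = 18/6 = 3, a_9 = floor((8 + 7)/3) = 5.
  m_10 = 3*5 - 7 = 8, d_10 = (67 - 8^2)/3 = 3/3 = 1, a_10 = floor((8 + 8)/1) = 16.
  m_11 = 1*16 - 8 = 8, d_11 = (67 - 8^2)/1 = 3/1 = 3: (m_11, d_11) = (m_1, d_1) = (8, 3), so from here the quotients repeat a_1, ..., a_10; the period length is 10.
So sqrt(67) = [8; (5, 2, 1, 1, 7, 1, 1, 2, 5, 16)] with period length k = 10.
k is even, so the fundamental solution of x^2 - 67y^2 = 1 is (p_{k-1}, q_{k-1}) = (p_9, q_9); compute convergents through index 9.
Convergents (p_i = a_i*p_{i-1} + p_{i-2}, q_i = a_i*q_{i-1} + q_{i-2} with p_{-2}=0, p_{-1}=1, q_{-2}=1, q_{-1}=0):
  i=0: a_0=8, p_0 = 8*1 + 0 = 8, q_0 = 8*0 + 1 = 1.
  i=1: a_1=5, p_1 = 5*8 + 1 = 41, q_1 = 5*1 + 0 = 5.
  i=2: a_2=2, p_2 = 2*41 + 8 = 90, q_2 = 2*5 + 1 = 11.
  i=3: a_3=1, p_3 = 1*90 + 41 = 131, q_3 = 1*11 + 5 = 16.
  i=4: a_4=1, p_4 = 1*131 + 90 = 221, q_4 = 1*16 + 11 = 27.
  i=5: a_5=7, p_5 = 7*221 + 131 = 1678, q_5 = 7*27 + 16 = 205.
  i=6: a_6=1, p_6 = 1*1678 + 221 = 1899, q_6 = 1*205 + 27 = 232.
  i=7: a_7=1, p_7 = 1*1899 + 1678 = 3577, q_7 = 1*232 + 205 = 437.
  i=8: a_8=2, p_8 = 2*3577 + 1899 = 9053, q_8 = 2*437 + 232 = 1106.
  i=9: a_9=5, p_9 = 5*9053 + 3577 = 48842, q_9 = 5*1106 + 437 = 5967.
Check: 48842^2 - 67*5967^2 = 2385540964 - 2385540963 = 1, so (x, y) = (48842, 5967) solves the equation, and by the theorem it is the least positive solution.

(x, y) = (48842, 5967)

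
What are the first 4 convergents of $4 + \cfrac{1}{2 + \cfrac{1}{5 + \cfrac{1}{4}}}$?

4/1, 9/2, 49/11, 205/46

Using the convergent recurrence p_i = a_i*p_{i-1} + p_{i-2}, q_i = a_i*q_{i-1} + q_{i-2} with p_{-2}=0, p_{-1}=1, q_{-2}=1, q_{-1}=0:
  i=0: a_0=4, p_0 = 4*1 + 0 = 4, q_0 = 4*0 + 1 = 1.
  i=1: a_1=2, p_1 = 2*4 + 1 = 9, q_1 = 2*1 + 0 = 2.
  i=2: a_2=5, p_2 = 5*9 + 4 = 49, q_2 = 5*2 + 1 = 11.
  i=3: a_3=4, p_3 = 4*49 + 9 = 205, q_3 = 4*11 + 2 = 46.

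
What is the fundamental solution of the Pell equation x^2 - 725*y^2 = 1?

(x, y) = (9801, 364)

First expand sqrt(725) as a continued fraction. With x_i = (sqrt(725) + m_i)/d_i and (m_0, d_0) = (0, 1): a_0 = floor(sqrt(725)) = 26, since 26^2 = 676 <= 725 < 729 = 27^2.
Iterate m_{i+1} = d_i*a_i - m_i, d_{i+1} = (725 - m_{i+1}^2)/d_i, a_{i+1} = floor((a_0 + m_{i+1})/d_{i+1}):
  m_1 = 1*26 - 0 = 26, d_1 = (725 - 26^2)/1 = 49/1 = 49, a_1 = floor((26 + 26)/49) = 1.
  m_2 = 49*1 - 26 = 23, d_2 = (725 - 23^2)/49 = 196/49 = 4, a_2 = floor((26 + 23)/4) = 12.
  m_3 = 4*12 - 23 = 25, d_3 = (725 - 25^2)/4 = 100/4 = 25, a_3 = floor((26 + 25)/25) = 2.
  m_4 = 25*2 - 25 = 25, d_4 = (725 - 25^2)/25 = 100/25 = 4, a_4 = floor((26 + 25)/4) = 12.
  m_5 = 4*12 - 25 = 23, d_5 = (725 - 23^2)/4 = 196/4 = 49, a_5 = floor((26 + 23)/49) = 1.
  m_6 = 49*1 - 23 = 26, d_6 = (725 - 26^2)/49 = 49/49 = 1, a_6 = floor((26 + 26)/1) = 52.
  m_7 = 1*52 - 26 = 26, d_7 = (725 - 26^2)/1 = 49/1 = 49: (m_7, d_7) = (m_1, d_1) = (26, 49), so from here the quotients repeat a_1, ..., a_6; the period length is 6.
So sqrt(725) = [26; (1, 12, 2, 12, 1, 52)] with period length k = 6.
k is even, so the fundamental solution of x^2 - 725y^2 = 1 is (p_{k-1}, q_{k-1}) = (p_5, q_5); compute convergents through index 5.
Convergents (p_i = a_i*p_{i-1} + p_{i-2}, q_i = a_i*q_{i-1} + q_{i-2} with p_{-2}=0, p_{-1}=1, q_{-2}=1, q_{-1}=0):
  i=0: a_0=26, p_0 = 26*1 + 0 = 26, q_0 = 26*0 + 1 = 1.
  i=1: a_1=1, p_1 = 1*26 + 1 = 27, q_1 = 1*1 + 0 = 1.
  i=2: a_2=12, p_2 = 12*27 + 26 = 350, q_2 = 12*1 + 1 = 13.
  i=3: a_3=2, p_3 = 2*350 + 27 = 727, q_3 = 2*13 + 1 = 27.
  i=4: a_4=12, p_4 = 12*727 + 350 = 9074, q_4 = 12*27 + 13 = 337.
  i=5: a_5=1, p_5 = 1*9074 + 727 = 9801, q_5 = 1*337 + 27 = 364.
Check: 9801^2 - 725*364^2 = 96059601 - 96059600 = 1, so (x, y) = (9801, 364) solves the equation, and by the theorem it is the least positive solution.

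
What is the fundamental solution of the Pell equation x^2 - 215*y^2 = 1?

First expand sqrt(215) as a continued fraction. With x_i = (sqrt(215) + m_i)/d_i and (m_0, d_0) = (0, 1): a_0 = floor(sqrt(215)) = 14, since 14^2 = 196 <= 215 < 225 = 15^2.
Iterate m_{i+1} = d_i*a_i - m_i, d_{i+1} = (215 - m_{i+1}^2)/d_i, a_{i+1} = floor((a_0 + m_{i+1})/d_{i+1}):
  m_1 = 1*14 - 0 = 14, d_1 = (215 - 14^2)/1 = 19/1 = 19, a_1 = floor((14 + 14)/19) = 1.
  m_2 = 19*1 - 14 = 5, d_2 = (215 - 5^2)/19 = 190/19 = 10, a_2 = floor((14 + 5)/10) = 1.
  m_3 = 10*1 - 5 = 5, d_3 = (215 - 5^2)/10 = 190/10 = 19, a_3 = floor((14 + 5)/19) = 1.
  m_4 = 19*1 - 5 = 14, d_4 = (215 - 14^2)/19 = 19/19 = 1, a_4 = floor((14 + 14)/1) = 28.
  m_5 = 1*28 - 14 = 14, d_5 = (215 - 14^2)/1 = 19/1 = 19: (m_5, d_5) = (m_1, d_1) = (14, 19), so from here the quotients repeat a_1, ..., a_4; the period length is 4.
So sqrt(215) = [14; (1, 1, 1, 28)] with period length k = 4.
k is even, so the fundamental solution of x^2 - 215y^2 = 1 is (p_{k-1}, q_{k-1}) = (p_3, q_3); compute convergents through index 3.
Convergents (p_i = a_i*p_{i-1} + p_{i-2}, q_i = a_i*q_{i-1} + q_{i-2} with p_{-2}=0, p_{-1}=1, q_{-2}=1, q_{-1}=0):
  i=0: a_0=14, p_0 = 14*1 + 0 = 14, q_0 = 14*0 + 1 = 1.
  i=1: a_1=1, p_1 = 1*14 + 1 = 15, q_1 = 1*1 + 0 = 1.
  i=2: a_2=1, p_2 = 1*15 + 14 = 29, q_2 = 1*1 + 1 = 2.
  i=3: a_3=1, p_3 = 1*29 + 15 = 44, q_3 = 1*2 + 1 = 3.
Check: 44^2 - 215*3^2 = 1936 - 1935 = 1, so (x, y) = (44, 3) solves the equation, and by the theorem it is the least positive solution.

(x, y) = (44, 3)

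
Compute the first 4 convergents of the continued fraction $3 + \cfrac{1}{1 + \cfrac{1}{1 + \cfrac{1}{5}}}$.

Using the convergent recurrence p_i = a_i*p_{i-1} + p_{i-2}, q_i = a_i*q_{i-1} + q_{i-2} with p_{-2}=0, p_{-1}=1, q_{-2}=1, q_{-1}=0:
  i=0: a_0=3, p_0 = 3*1 + 0 = 3, q_0 = 3*0 + 1 = 1.
  i=1: a_1=1, p_1 = 1*3 + 1 = 4, q_1 = 1*1 + 0 = 1.
  i=2: a_2=1, p_2 = 1*4 + 3 = 7, q_2 = 1*1 + 1 = 2.
  i=3: a_3=5, p_3 = 5*7 + 4 = 39, q_3 = 5*2 + 1 = 11.

3/1, 4/1, 7/2, 39/11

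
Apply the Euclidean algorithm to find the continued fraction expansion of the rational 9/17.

[0; 1, 1, 8]

Run the Euclidean algorithm on 9 and 17; the successive quotients are the partial quotients a_0, a_1, ... (each step inverts the fractional part left over by the previous one):
  9 = 0*17 + 9, so a_0 = 0.
  17 = 1*9 + 8, so a_1 = 1.
  9 = 1*8 + 1, so a_2 = 1.
  8 = 8*1 + 0, so a_3 = 8.
The remainder reaches 0 after 4 divisions, so the expansion has 4 partial quotients, read off in order.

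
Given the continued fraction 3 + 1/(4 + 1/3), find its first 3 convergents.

Using the convergent recurrence p_i = a_i*p_{i-1} + p_{i-2}, q_i = a_i*q_{i-1} + q_{i-2} with p_{-2}=0, p_{-1}=1, q_{-2}=1, q_{-1}=0:
  i=0: a_0=3, p_0 = 3*1 + 0 = 3, q_0 = 3*0 + 1 = 1.
  i=1: a_1=4, p_1 = 4*3 + 1 = 13, q_1 = 4*1 + 0 = 4.
  i=2: a_2=3, p_2 = 3*13 + 3 = 42, q_2 = 3*4 + 1 = 13.

3/1, 13/4, 42/13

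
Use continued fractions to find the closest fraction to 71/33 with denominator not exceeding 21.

43/20

Expand x = 71/33 as a continued fraction with the Euclidean algorithm:
  71 = 2*33 + 5, so a_0 = 2.
  33 = 6*5 + 3, so a_1 = 6.
  5 = 1*3 + 2, so a_2 = 1.
  3 = 1*2 + 1, so a_3 = 1.
  2 = 2*1 + 0, so a_4 = 2.
so x = [2; 6, 1, 1, 2].
Convergents (p_i = a_i*p_{i-1} + p_{i-2}, q_i = a_i*q_{i-1} + q_{i-2} with p_{-2}=0, p_{-1}=1, q_{-2}=1, q_{-1}=0), until the denominator exceeds 21:
  i=0: a_0=2, p_0 = 2*1 + 0 = 2, q_0 = 2*0 + 1 = 1.
  i=1: a_1=6, p_1 = 6*2 + 1 = 13, q_1 = 6*1 + 0 = 6.
  i=2: a_2=1, p_2 = 1*13 + 2 = 15, q_2 = 1*6 + 1 = 7.
  i=3: a_3=1, p_3 = 1*15 + 13 = 28, q_3 = 1*7 + 6 = 13.
  i=4: a_4=2, p_4 = 2*28 + 15 = 71, q_4 = 2*13 + 7 = 33.
q_4 = 33 > 21, so the last convergent with denominator <= 21 is p_3/q_3 = 28/13.
The closest fraction with denominator <= 21 is either p_3/q_3 or the intermediate fraction (k*p_3 + p_2)/(k*q_3 + q_2) with the largest k >= 1 whose denominator stays <= 21; these approach x as k grows, and every other convergent or intermediate fraction in range is farther away.
Largest k: floor((21 - q_2)/q_3) = floor((21 - 7)/13) = 1.
That gives (1*28 + 15)/(1*13 + 7) = 43/20.
Compare the errors: |x - 28/13| = |71*13 - 28*33|/(33*13) = 1/429, and |x - 43/20| = |71*20 - 43*33|/(33*20) = 1/660.
Cross-multiplying, 1*429 = 429 < 660 = 1*660, so 1/660 is smaller: the intermediate fraction 43/20 is closer to x than 28/13.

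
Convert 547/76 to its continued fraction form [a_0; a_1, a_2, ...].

[7; 5, 15]

Run the Euclidean algorithm on 547 and 76; the successive quotients are the partial quotients a_0, a_1, ... (each step inverts the fractional part left over by the previous one):
  547 = 7*76 + 15, so a_0 = 7.
  76 = 5*15 + 1, so a_1 = 5.
  15 = 15*1 + 0, so a_2 = 15.
The remainder reaches 0 after 3 divisions, so the expansion has 3 partial quotients, read off in order.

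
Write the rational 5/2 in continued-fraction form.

[2; 2]

Run the Euclidean algorithm on 5 and 2; the successive quotients are the partial quotients a_0, a_1, ... (each step inverts the fractional part left over by the previous one):
  5 = 2*2 + 1, so a_0 = 2.
  2 = 2*1 + 0, so a_1 = 2.
The remainder reaches 0 after 2 divisions, so the expansion has 2 partial quotients, read off in order.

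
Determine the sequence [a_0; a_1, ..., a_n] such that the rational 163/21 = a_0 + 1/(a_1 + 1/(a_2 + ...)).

Run the Euclidean algorithm on 163 and 21; the successive quotients are the partial quotients a_0, a_1, ... (each step inverts the fractional part left over by the previous one):
  163 = 7*21 + 16, so a_0 = 7.
  21 = 1*16 + 5, so a_1 = 1.
  16 = 3*5 + 1, so a_2 = 3.
  5 = 5*1 + 0, so a_3 = 5.
The remainder reaches 0 after 4 divisions, so the expansion has 4 partial quotients, read off in order.

[7; 1, 3, 5]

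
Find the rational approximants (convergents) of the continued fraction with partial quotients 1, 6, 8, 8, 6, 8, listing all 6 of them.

1/1, 7/6, 57/49, 463/398, 2835/2437, 23143/19894

Using the convergent recurrence p_i = a_i*p_{i-1} + p_{i-2}, q_i = a_i*q_{i-1} + q_{i-2} with p_{-2}=0, p_{-1}=1, q_{-2}=1, q_{-1}=0:
  i=0: a_0=1, p_0 = 1*1 + 0 = 1, q_0 = 1*0 + 1 = 1.
  i=1: a_1=6, p_1 = 6*1 + 1 = 7, q_1 = 6*1 + 0 = 6.
  i=2: a_2=8, p_2 = 8*7 + 1 = 57, q_2 = 8*6 + 1 = 49.
  i=3: a_3=8, p_3 = 8*57 + 7 = 463, q_3 = 8*49 + 6 = 398.
  i=4: a_4=6, p_4 = 6*463 + 57 = 2835, q_4 = 6*398 + 49 = 2437.
  i=5: a_5=8, p_5 = 8*2835 + 463 = 23143, q_5 = 8*2437 + 398 = 19894.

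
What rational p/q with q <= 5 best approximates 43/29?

3/2

Expand x = 43/29 as a continued fraction with the Euclidean algorithm:
  43 = 1*29 + 14, so a_0 = 1.
  29 = 2*14 + 1, so a_1 = 2.
  14 = 14*1 + 0, so a_2 = 14.
so x = [1; 2, 14].
Convergents (p_i = a_i*p_{i-1} + p_{i-2}, q_i = a_i*q_{i-1} + q_{i-2} with p_{-2}=0, p_{-1}=1, q_{-2}=1, q_{-1}=0), until the denominator exceeds 5:
  i=0: a_0=1, p_0 = 1*1 + 0 = 1, q_0 = 1*0 + 1 = 1.
  i=1: a_1=2, p_1 = 2*1 + 1 = 3, q_1 = 2*1 + 0 = 2.
  i=2: a_2=14, p_2 = 14*3 + 1 = 43, q_2 = 14*2 + 1 = 29.
q_2 = 29 > 5, so the last convergent with denominator <= 5 is p_1/q_1 = 3/2.
The closest fraction with denominator <= 5 is either p_1/q_1 or the intermediate fraction (k*p_1 + p_0)/(k*q_1 + q_0) with the largest k >= 1 whose denominator stays <= 5; these approach x as k grows, and every other convergent or intermediate fraction in range is farther away.
Largest k: floor((5 - q_0)/q_1) = floor((5 - 1)/2) = 2.
That gives (2*3 + 1)/(2*2 + 1) = 7/5.
Compare the errors: |x - 3/2| = |43*2 - 3*29|/(29*2) = 1/58, and |x - 7/5| = |43*5 - 7*29|/(29*5) = 12/145.
Cross-multiplying, 1*145 = 145 < 696 = 12*58, so 1/58 is smaller: the convergent 3/2 is closer to x than 7/5.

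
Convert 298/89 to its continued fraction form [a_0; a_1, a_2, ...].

[3; 2, 1, 6, 1, 3]

Run the Euclidean algorithm on 298 and 89; the successive quotients are the partial quotients a_0, a_1, ... (each step inverts the fractional part left over by the previous one):
  298 = 3*89 + 31, so a_0 = 3.
  89 = 2*31 + 27, so a_1 = 2.
  31 = 1*27 + 4, so a_2 = 1.
  27 = 6*4 + 3, so a_3 = 6.
  4 = 1*3 + 1, so a_4 = 1.
  3 = 3*1 + 0, so a_5 = 3.
The remainder reaches 0 after 6 divisions, so the expansion has 6 partial quotients, read off in order.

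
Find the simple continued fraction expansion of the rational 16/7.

Run the Euclidean algorithm on 16 and 7; the successive quotients are the partial quotients a_0, a_1, ... (each step inverts the fractional part left over by the previous one):
  16 = 2*7 + 2, so a_0 = 2.
  7 = 3*2 + 1, so a_1 = 3.
  2 = 2*1 + 0, so a_2 = 2.
The remainder reaches 0 after 3 divisions, so the expansion has 3 partial quotients, read off in order.

[2; 3, 2]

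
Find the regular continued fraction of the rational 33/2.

[16; 2]

Run the Euclidean algorithm on 33 and 2; the successive quotients are the partial quotients a_0, a_1, ... (each step inverts the fractional part left over by the previous one):
  33 = 16*2 + 1, so a_0 = 16.
  2 = 2*1 + 0, so a_1 = 2.
The remainder reaches 0 after 2 divisions, so the expansion has 2 partial quotients, read off in order.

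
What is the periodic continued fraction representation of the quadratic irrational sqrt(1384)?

[37; (4, 1, 17, 1, 4, 74)]

Write x_i = (sqrt(1384) + m_i)/d_i with (m_0, d_0) = (0, 1). a_0 = floor(sqrt(1384)) = 37, since 37^2 = 1369 <= 1384 < 1444 = 38^2.
Iterate m_{i+1} = d_i*a_i - m_i, d_{i+1} = (1384 - m_{i+1}^2)/d_i, a_{i+1} = floor((a_0 + m_{i+1})/d_{i+1}):
  m_1 = 1*37 - 0 = 37, d_1 = (1384 - 37^2)/1 = 15/1 = 15, a_1 = floor((37 + 37)/15) = 4.
  m_2 = 15*4 - 37 = 23, d_2 = (1384 - 23^2)/15 = 855/15 = 57, a_2 = floor((37 + 23)/57) = 1.
  m_3 = 57*1 - 23 = 34, d_3 = (1384 - 34^2)/57 = 228/57 = 4, a_3 = floor((37 + 34)/4) = 17.
  m_4 = 4*17 - 34 = 34, d_4 = (1384 - 34^2)/4 = 228/4 = 57, a_4 = floor((37 + 34)/57) = 1.
  m_5 = 57*1 - 34 = 23, d_5 = (1384 - 23^2)/57 = 855/57 = 15, a_5 = floor((37 + 23)/15) = 4.
  m_6 = 15*4 - 23 = 37, d_6 = (1384 - 37^2)/15 = 15/15 = 1, a_6 = floor((37 + 37)/1) = 74.
  m_7 = 1*74 - 37 = 37, d_7 = (1384 - 37^2)/1 = 15/1 = 15: (m_7, d_7) = (m_1, d_1) = (37, 15), so from here the quotients repeat a_1, ..., a_6; the period length is 6.
Hence the expansion of sqrt(1384) is a_0 = 37 followed by the repeating block 4, 1, 17, 1, 4, 74 (period 6).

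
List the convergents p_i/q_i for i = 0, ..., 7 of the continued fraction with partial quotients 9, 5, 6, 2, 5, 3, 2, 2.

Using the convergent recurrence p_i = a_i*p_{i-1} + p_{i-2}, q_i = a_i*q_{i-1} + q_{i-2} with p_{-2}=0, p_{-1}=1, q_{-2}=1, q_{-1}=0:
  i=0: a_0=9, p_0 = 9*1 + 0 = 9, q_0 = 9*0 + 1 = 1.
  i=1: a_1=5, p_1 = 5*9 + 1 = 46, q_1 = 5*1 + 0 = 5.
  i=2: a_2=6, p_2 = 6*46 + 9 = 285, q_2 = 6*5 + 1 = 31.
  i=3: a_3=2, p_3 = 2*285 + 46 = 616, q_3 = 2*31 + 5 = 67.
  i=4: a_4=5, p_4 = 5*616 + 285 = 3365, q_4 = 5*67 + 31 = 366.
  i=5: a_5=3, p_5 = 3*3365 + 616 = 10711, q_5 = 3*366 + 67 = 1165.
  i=6: a_6=2, p_6 = 2*10711 + 3365 = 24787, q_6 = 2*1165 + 366 = 2696.
  i=7: a_7=2, p_7 = 2*24787 + 10711 = 60285, q_7 = 2*2696 + 1165 = 6557.

9/1, 46/5, 285/31, 616/67, 3365/366, 10711/1165, 24787/2696, 60285/6557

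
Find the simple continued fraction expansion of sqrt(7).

[2; (1, 1, 1, 4)]

Write x_i = (sqrt(7) + m_i)/d_i with (m_0, d_0) = (0, 1). a_0 = floor(sqrt(7)) = 2, since 2^2 = 4 <= 7 < 9 = 3^2.
Iterate m_{i+1} = d_i*a_i - m_i, d_{i+1} = (7 - m_{i+1}^2)/d_i, a_{i+1} = floor((a_0 + m_{i+1})/d_{i+1}):
  m_1 = 1*2 - 0 = 2, d_1 = (7 - 2^2)/1 = 3/1 = 3, a_1 = floor((2 + 2)/3) = 1.
  m_2 = 3*1 - 2 = 1, d_2 = (7 - 1^2)/3 = 6/3 = 2, a_2 = floor((2 + 1)/2) = 1.
  m_3 = 2*1 - 1 = 1, d_3 = (7 - 1^2)/2 = 6/2 = 3, a_3 = floor((2 + 1)/3) = 1.
  m_4 = 3*1 - 1 = 2, d_4 = (7 - 2^2)/3 = 3/3 = 1, a_4 = floor((2 + 2)/1) = 4.
  m_5 = 1*4 - 2 = 2, d_5 = (7 - 2^2)/1 = 3/1 = 3: (m_5, d_5) = (m_1, d_1) = (2, 3), so from here the quotients repeat a_1, ..., a_4; the period length is 4.
Hence the expansion of sqrt(7) is a_0 = 2 followed by the repeating block 1, 1, 1, 4 (period 4).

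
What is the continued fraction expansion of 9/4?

[2; 4]

Run the Euclidean algorithm on 9 and 4; the successive quotients are the partial quotients a_0, a_1, ... (each step inverts the fractional part left over by the previous one):
  9 = 2*4 + 1, so a_0 = 2.
  4 = 4*1 + 0, so a_1 = 4.
The remainder reaches 0 after 2 divisions, so the expansion has 2 partial quotients, read off in order.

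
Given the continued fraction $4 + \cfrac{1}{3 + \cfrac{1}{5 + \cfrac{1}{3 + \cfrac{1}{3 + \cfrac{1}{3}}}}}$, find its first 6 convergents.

4/1, 13/3, 69/16, 220/51, 729/169, 2407/558

Using the convergent recurrence p_i = a_i*p_{i-1} + p_{i-2}, q_i = a_i*q_{i-1} + q_{i-2} with p_{-2}=0, p_{-1}=1, q_{-2}=1, q_{-1}=0:
  i=0: a_0=4, p_0 = 4*1 + 0 = 4, q_0 = 4*0 + 1 = 1.
  i=1: a_1=3, p_1 = 3*4 + 1 = 13, q_1 = 3*1 + 0 = 3.
  i=2: a_2=5, p_2 = 5*13 + 4 = 69, q_2 = 5*3 + 1 = 16.
  i=3: a_3=3, p_3 = 3*69 + 13 = 220, q_3 = 3*16 + 3 = 51.
  i=4: a_4=3, p_4 = 3*220 + 69 = 729, q_4 = 3*51 + 16 = 169.
  i=5: a_5=3, p_5 = 3*729 + 220 = 2407, q_5 = 3*169 + 51 = 558.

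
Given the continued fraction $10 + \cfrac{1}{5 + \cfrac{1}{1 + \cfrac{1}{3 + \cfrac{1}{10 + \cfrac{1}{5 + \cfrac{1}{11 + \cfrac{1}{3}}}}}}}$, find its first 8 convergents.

Using the convergent recurrence p_i = a_i*p_{i-1} + p_{i-2}, q_i = a_i*q_{i-1} + q_{i-2} with p_{-2}=0, p_{-1}=1, q_{-2}=1, q_{-1}=0:
  i=0: a_0=10, p_0 = 10*1 + 0 = 10, q_0 = 10*0 + 1 = 1.
  i=1: a_1=5, p_1 = 5*10 + 1 = 51, q_1 = 5*1 + 0 = 5.
  i=2: a_2=1, p_2 = 1*51 + 10 = 61, q_2 = 1*5 + 1 = 6.
  i=3: a_3=3, p_3 = 3*61 + 51 = 234, q_3 = 3*6 + 5 = 23.
  i=4: a_4=10, p_4 = 10*234 + 61 = 2401, q_4 = 10*23 + 6 = 236.
  i=5: a_5=5, p_5 = 5*2401 + 234 = 12239, q_5 = 5*236 + 23 = 1203.
  i=6: a_6=11, p_6 = 11*12239 + 2401 = 137030, q_6 = 11*1203 + 236 = 13469.
  i=7: a_7=3, p_7 = 3*137030 + 12239 = 423329, q_7 = 3*13469 + 1203 = 41610.

10/1, 51/5, 61/6, 234/23, 2401/236, 12239/1203, 137030/13469, 423329/41610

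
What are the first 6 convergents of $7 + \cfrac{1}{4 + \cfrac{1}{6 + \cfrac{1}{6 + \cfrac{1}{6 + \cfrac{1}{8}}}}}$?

Using the convergent recurrence p_i = a_i*p_{i-1} + p_{i-2}, q_i = a_i*q_{i-1} + q_{i-2} with p_{-2}=0, p_{-1}=1, q_{-2}=1, q_{-1}=0:
  i=0: a_0=7, p_0 = 7*1 + 0 = 7, q_0 = 7*0 + 1 = 1.
  i=1: a_1=4, p_1 = 4*7 + 1 = 29, q_1 = 4*1 + 0 = 4.
  i=2: a_2=6, p_2 = 6*29 + 7 = 181, q_2 = 6*4 + 1 = 25.
  i=3: a_3=6, p_3 = 6*181 + 29 = 1115, q_3 = 6*25 + 4 = 154.
  i=4: a_4=6, p_4 = 6*1115 + 181 = 6871, q_4 = 6*154 + 25 = 949.
  i=5: a_5=8, p_5 = 8*6871 + 1115 = 56083, q_5 = 8*949 + 154 = 7746.

7/1, 29/4, 181/25, 1115/154, 6871/949, 56083/7746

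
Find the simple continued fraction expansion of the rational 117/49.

Run the Euclidean algorithm on 117 and 49; the successive quotients are the partial quotients a_0, a_1, ... (each step inverts the fractional part left over by the previous one):
  117 = 2*49 + 19, so a_0 = 2.
  49 = 2*19 + 11, so a_1 = 2.
  19 = 1*11 + 8, so a_2 = 1.
  11 = 1*8 + 3, so a_3 = 1.
  8 = 2*3 + 2, so a_4 = 2.
  3 = 1*2 + 1, so a_5 = 1.
  2 = 2*1 + 0, so a_6 = 2.
The remainder reaches 0 after 7 divisions, so the expansion has 7 partial quotients, read off in order.

[2; 2, 1, 1, 2, 1, 2]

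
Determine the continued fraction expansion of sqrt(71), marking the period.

Write x_i = (sqrt(71) + m_i)/d_i with (m_0, d_0) = (0, 1). a_0 = floor(sqrt(71)) = 8, since 8^2 = 64 <= 71 < 81 = 9^2.
Iterate m_{i+1} = d_i*a_i - m_i, d_{i+1} = (71 - m_{i+1}^2)/d_i, a_{i+1} = floor((a_0 + m_{i+1})/d_{i+1}):
  m_1 = 1*8 - 0 = 8, d_1 = (71 - 8^2)/1 = 7/1 = 7, a_1 = floor((8 + 8)/7) = 2.
  m_2 = 7*2 - 8 = 6, d_2 = (71 - 6^2)/7 = 35/7 = 5, a_2 = floor((8 + 6)/5) = 2.
  m_3 = 5*2 - 6 = 4, d_3 = (71 - 4^2)/5 = 55/5 = 11, a_3 = floor((8 + 4)/11) = 1.
  m_4 = 11*1 - 4 = 7, d_4 = (71 - 7^2)/11 = 22/11 = 2, a_4 = floor((8 + 7)/2) = 7.
  m_5 = 2*7 - 7 = 7, d_5 = (71 - 7^2)/2 = 22/2 = 11, a_5 = floor((8 + 7)/11) = 1.
  m_6 = 11*1 - 7 = 4, d_6 = (71 - 4^2)/11 = 55/11 = 5, a_6 = floor((8 + 4)/5) = 2.
  m_7 = 5*2 - 4 = 6, d_7 = (71 - 6^2)/5 = 35/5 = 7, a_7 = floor((8 + 6)/7) = 2.
  m_8 = 7*2 - 6 = 8, d_8 = (71 - 8^2)/7 = 7/7 = 1, a_8 = floor((8 + 8)/1) = 16.
  m_9 = 1*16 - 8 = 8, d_9 = (71 - 8^2)/1 = 7/1 = 7: (m_9, d_9) = (m_1, d_1) = (8, 7), so from here the quotients repeat a_1, ..., a_8; the period length is 8.
Hence the expansion of sqrt(71) is a_0 = 8 followed by the repeating block 2, 2, 1, 7, 1, 2, 2, 16 (period 8).

[8; (2, 2, 1, 7, 1, 2, 2, 16)]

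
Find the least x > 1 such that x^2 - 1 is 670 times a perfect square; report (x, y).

First expand sqrt(670) as a continued fraction. With x_i = (sqrt(670) + m_i)/d_i and (m_0, d_0) = (0, 1): a_0 = floor(sqrt(670)) = 25, since 25^2 = 625 <= 670 < 676 = 26^2.
Iterate m_{i+1} = d_i*a_i - m_i, d_{i+1} = (670 - m_{i+1}^2)/d_i, a_{i+1} = floor((a_0 + m_{i+1})/d_{i+1}):
  m_1 = 1*25 - 0 = 25, d_1 = (670 - 25^2)/1 = 45/1 = 45, a_1 = floor((25 + 25)/45) = 1.
  m_2 = 45*1 - 25 = 20, d_2 = (670 - 20^2)/45 = 270/45 = 6, a_2 = floor((25 + 20)/6) = 7.
  m_3 = 6*7 - 20 = 22, d_3 = (670 - 22^2)/6 = 186/6 = 31, a_3 = floor((25 + 22)/31) = 1.
  m_4 = 31*1 - 22 = 9, d_4 = (670 - 9^2)/31 = 589/31 = 19, a_4 = floor((25 + 9)/19) = 1.
  m_5 = 19*1 - 9 = 10, d_5 = (670 - 10^2)/19 = 570/19 = 30, a_5 = floor((25 + 10)/30) = 1.
  m_6 = 30*1 - 10 = 20, d_6 = (670 - 20^2)/30 = 270/30 = 9, a_6 = floor((25 + 20)/9) = 5.
  m_7 = 9*5 - 20 = 25, d_7 = (670 - 25^2)/9 = 45/9 = 5, a_7 = floor((25 + 25)/5) = 10.
  m_8 = 5*10 - 25 = 25, d_8 = (670 - 25^2)/5 = 45/5 = 9, a_8 = floor((25 + 25)/9) = 5.
  m_9 = 9*5 - 25 = 20, d_9 = (670 - 20^2)/9 = 270/9 = 30, a_9 = floor((25 + 20)/30) = 1.
  m_10 = 30*1 - 20 = 10, d_10 = (670 - 10^2)/30 = 570/30 = 19, a_10 = floor((25 + 10)/19) = 1.
  m_11 = 19*1 - 10 = 9, d_11 = (670 - 9^2)/19 = 589/19 = 31, a_11 = floor((25 + 9)/31) = 1.
  m_12 = 31*1 - 9 = 22, d_12 = (670 - 22^2)/31 = 186/31 = 6, a_12 = floor((25 + 22)/6) = 7.
  m_13 = 6*7 - 22 = 20, d_13 = (670 - 20^2)/6 = 270/6 = 45, a_13 = floor((25 + 20)/45) = 1.
  m_14 = 45*1 - 20 = 25, d_14 = (670 - 25^2)/45 = 45/45 = 1, a_14 = floor((25 + 25)/1) = 50.
  m_15 = 1*50 - 25 = 25, d_15 = (670 - 25^2)/1 = 45/1 = 45: (m_15, d_15) = (m_1, d_1) = (25, 45), so from here the quotients repeat a_1, ..., a_14; the period length is 14.
So sqrt(670) = [25; (1, 7, 1, 1, 1, 5, 10, 5, 1, 1, 1, 7, 1, 50)] with period length k = 14.
k is even, so the fundamental solution of x^2 - 670y^2 = 1 is (p_{k-1}, q_{k-1}) = (p_13, q_13); compute convergents through index 13.
Convergents (p_i = a_i*p_{i-1} + p_{i-2}, q_i = a_i*q_{i-1} + q_{i-2} with p_{-2}=0, p_{-1}=1, q_{-2}=1, q_{-1}=0):
  i=0: a_0=25, p_0 = 25*1 + 0 = 25, q_0 = 25*0 + 1 = 1.
  i=1: a_1=1, p_1 = 1*25 + 1 = 26, q_1 = 1*1 + 0 = 1.
  i=2: a_2=7, p_2 = 7*26 + 25 = 207, q_2 = 7*1 + 1 = 8.
  i=3: a_3=1, p_3 = 1*207 + 26 = 233, q_3 = 1*8 + 1 = 9.
  i=4: a_4=1, p_4 = 1*233 + 207 = 440, q_4 = 1*9 + 8 = 17.
  i=5: a_5=1, p_5 = 1*440 + 233 = 673, q_5 = 1*17 + 9 = 26.
  i=6: a_6=5, p_6 = 5*673 + 440 = 3805, q_6 = 5*26 + 17 = 147.
  i=7: a_7=10, p_7 = 10*3805 + 673 = 38723, q_7 = 10*147 + 26 = 1496.
  i=8: a_8=5, p_8 = 5*38723 + 3805 = 197420, q_8 = 5*1496 + 147 = 7627.
  i=9: a_9=1, p_9 = 1*197420 + 38723 = 236143, q_9 = 1*7627 + 1496 = 9123.
  i=10: a_10=1, p_10 = 1*236143 + 197420 = 433563, q_10 = 1*9123 + 7627 = 16750.
  i=11: a_11=1, p_11 = 1*433563 + 236143 = 669706, q_11 = 1*16750 + 9123 = 25873.
  i=12: a_12=7, p_12 = 7*669706 + 433563 = 5121505, q_12 = 7*25873 + 16750 = 197861.
  i=13: a_13=1, p_13 = 1*5121505 + 669706 = 5791211, q_13 = 1*197861 + 25873 = 223734.
Check: 5791211^2 - 670*223734^2 = 33538124846521 - 33538124846520 = 1, so (x, y) = (5791211, 223734) solves the equation, and by the theorem it is the least positive solution.

(x, y) = (5791211, 223734)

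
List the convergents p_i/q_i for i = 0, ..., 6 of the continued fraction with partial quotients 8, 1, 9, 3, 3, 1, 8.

Using the convergent recurrence p_i = a_i*p_{i-1} + p_{i-2}, q_i = a_i*q_{i-1} + q_{i-2} with p_{-2}=0, p_{-1}=1, q_{-2}=1, q_{-1}=0:
  i=0: a_0=8, p_0 = 8*1 + 0 = 8, q_0 = 8*0 + 1 = 1.
  i=1: a_1=1, p_1 = 1*8 + 1 = 9, q_1 = 1*1 + 0 = 1.
  i=2: a_2=9, p_2 = 9*9 + 8 = 89, q_2 = 9*1 + 1 = 10.
  i=3: a_3=3, p_3 = 3*89 + 9 = 276, q_3 = 3*10 + 1 = 31.
  i=4: a_4=3, p_4 = 3*276 + 89 = 917, q_4 = 3*31 + 10 = 103.
  i=5: a_5=1, p_5 = 1*917 + 276 = 1193, q_5 = 1*103 + 31 = 134.
  i=6: a_6=8, p_6 = 8*1193 + 917 = 10461, q_6 = 8*134 + 103 = 1175.

8/1, 9/1, 89/10, 276/31, 917/103, 1193/134, 10461/1175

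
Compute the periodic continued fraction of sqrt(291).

Write x_i = (sqrt(291) + m_i)/d_i with (m_0, d_0) = (0, 1). a_0 = floor(sqrt(291)) = 17, since 17^2 = 289 <= 291 < 324 = 18^2.
Iterate m_{i+1} = d_i*a_i - m_i, d_{i+1} = (291 - m_{i+1}^2)/d_i, a_{i+1} = floor((a_0 + m_{i+1})/d_{i+1}):
  m_1 = 1*17 - 0 = 17, d_1 = (291 - 17^2)/1 = 2/1 = 2, a_1 = floor((17 + 17)/2) = 17.
  m_2 = 2*17 - 17 = 17, d_2 = (291 - 17^2)/2 = 2/2 = 1, a_2 = floor((17 + 17)/1) = 34.
  m_3 = 1*34 - 17 = 17, d_3 = (291 - 17^2)/1 = 2/1 = 2: (m_3, d_3) = (m_1, d_1) = (17, 2), so from here the quotients repeat a_1, a_2; the period length is 2.
Hence the expansion of sqrt(291) is a_0 = 17 followed by the repeating block 17, 34 (period 2).

[17; (17, 34)]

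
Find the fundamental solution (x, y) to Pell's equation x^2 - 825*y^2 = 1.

First expand sqrt(825) as a continued fraction. With x_i = (sqrt(825) + m_i)/d_i and (m_0, d_0) = (0, 1): a_0 = floor(sqrt(825)) = 28, since 28^2 = 784 <= 825 < 841 = 29^2.
Iterate m_{i+1} = d_i*a_i - m_i, d_{i+1} = (825 - m_{i+1}^2)/d_i, a_{i+1} = floor((a_0 + m_{i+1})/d_{i+1}):
  m_1 = 1*28 - 0 = 28, d_1 = (825 - 28^2)/1 = 41/1 = 41, a_1 = floor((28 + 28)/41) = 1.
  m_2 = 41*1 - 28 = 13, d_2 = (825 - 13^2)/41 = 656/41 = 16, a_2 = floor((28 + 13)/16) = 2.
  m_3 = 16*2 - 13 = 19, d_3 = (825 - 19^2)/16 = 464/16 = 29, a_3 = floor((28 + 19)/29) = 1.
  m_4 = 29*1 - 19 = 10, d_4 = (825 - 10^2)/29 = 725/29 = 25, a_4 = floor((28 + 10)/25) = 1.
  m_5 = 25*1 - 10 = 15, d_5 = (825 - 15^2)/25 = 600/25 = 24, a_5 = floor((28 + 15)/24) = 1.
  m_6 = 24*1 - 15 = 9, d_6 = (825 - 9^2)/24 = 744/24 = 31, a_6 = floor((28 + 9)/31) = 1.
  m_7 = 31*1 - 9 = 22, d_7 = (825 - 22^2)/31 = 341/31 = 11, a_7 = floor((28 + 22)/11) = 4.
  m_8 = 11*4 - 22 = 22, d_8 = (825 - 22^2)/11 = 341/11 = 31, a_8 = floor((28 + 22)/31) = 1.
  m_9 = 31*1 - 22 = 9, d_9 = (825 - 9^2)/31 = 744/31 = 24, a_9 = floor((28 + 9)/24) = 1.
  m_10 = 24*1 - 9 = 15, d_10 = (825 - 15^2)/24 = 600/24 = 25, a_10 = floor((28 + 15)/25) = 1.
  m_11 = 25*1 - 15 = 10, d_11 = (825 - 10^2)/25 = 725/25 = 29, a_11 = floor((28 + 10)/29) = 1.
  m_12 = 29*1 - 10 = 19, d_12 = (825 - 19^2)/29 = 464/29 = 16, a_12 = floor((28 + 19)/16) = 2.
  m_13 = 16*2 - 19 = 13, d_13 = (825 - 13^2)/16 = 656/16 = 41, a_13 = floor((28 + 13)/41) = 1.
  m_14 = 41*1 - 13 = 28, d_14 = (825 - 28^2)/41 = 41/41 = 1, a_14 = floor((28 + 28)/1) = 56.
  m_15 = 1*56 - 28 = 28, d_15 = (825 - 28^2)/1 = 41/1 = 41: (m_15, d_15) = (m_1, d_1) = (28, 41), so from here the quotients repeat a_1, ..., a_14; the period length is 14.
So sqrt(825) = [28; (1, 2, 1, 1, 1, 1, 4, 1, 1, 1, 1, 2, 1, 56)] with period length k = 14.
k is even, so the fundamental solution of x^2 - 825y^2 = 1 is (p_{k-1}, q_{k-1}) = (p_13, q_13); compute convergents through index 13.
Convergents (p_i = a_i*p_{i-1} + p_{i-2}, q_i = a_i*q_{i-1} + q_{i-2} with p_{-2}=0, p_{-1}=1, q_{-2}=1, q_{-1}=0):
  i=0: a_0=28, p_0 = 28*1 + 0 = 28, q_0 = 28*0 + 1 = 1.
  i=1: a_1=1, p_1 = 1*28 + 1 = 29, q_1 = 1*1 + 0 = 1.
  i=2: a_2=2, p_2 = 2*29 + 28 = 86, q_2 = 2*1 + 1 = 3.
  i=3: a_3=1, p_3 = 1*86 + 29 = 115, q_3 = 1*3 + 1 = 4.
  i=4: a_4=1, p_4 = 1*115 + 86 = 201, q_4 = 1*4 + 3 = 7.
  i=5: a_5=1, p_5 = 1*201 + 115 = 316, q_5 = 1*7 + 4 = 11.
  i=6: a_6=1, p_6 = 1*316 + 201 = 517, q_6 = 1*11 + 7 = 18.
  i=7: a_7=4, p_7 = 4*517 + 316 = 2384, q_7 = 4*18 + 11 = 83.
  i=8: a_8=1, p_8 = 1*2384 + 517 = 2901, q_8 = 1*83 + 18 = 101.
  i=9: a_9=1, p_9 = 1*2901 + 2384 = 5285, q_9 = 1*101 + 83 = 184.
  i=10: a_10=1, p_10 = 1*5285 + 2901 = 8186, q_10 = 1*184 + 101 = 285.
  i=11: a_11=1, p_11 = 1*8186 + 5285 = 13471, q_11 = 1*285 + 184 = 469.
  i=12: a_12=2, p_12 = 2*13471 + 8186 = 35128, q_12 = 2*469 + 285 = 1223.
  i=13: a_13=1, p_13 = 1*35128 + 13471 = 48599, q_13 = 1*1223 + 469 = 1692.
Check: 48599^2 - 825*1692^2 = 2361862801 - 2361862800 = 1, so (x, y) = (48599, 1692) solves the equation, and by the theorem it is the least positive solution.

(x, y) = (48599, 1692)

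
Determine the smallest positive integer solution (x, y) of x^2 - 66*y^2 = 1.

(x, y) = (65, 8)

First expand sqrt(66) as a continued fraction. With x_i = (sqrt(66) + m_i)/d_i and (m_0, d_0) = (0, 1): a_0 = floor(sqrt(66)) = 8, since 8^2 = 64 <= 66 < 81 = 9^2.
Iterate m_{i+1} = d_i*a_i - m_i, d_{i+1} = (66 - m_{i+1}^2)/d_i, a_{i+1} = floor((a_0 + m_{i+1})/d_{i+1}):
  m_1 = 1*8 - 0 = 8, d_1 = (66 - 8^2)/1 = 2/1 = 2, a_1 = floor((8 + 8)/2) = 8.
  m_2 = 2*8 - 8 = 8, d_2 = (66 - 8^2)/2 = 2/2 = 1, a_2 = floor((8 + 8)/1) = 16.
  m_3 = 1*16 - 8 = 8, d_3 = (66 - 8^2)/1 = 2/1 = 2: (m_3, d_3) = (m_1, d_1) = (8, 2), so from here the quotients repeat a_1, a_2; the period length is 2.
So sqrt(66) = [8; (8, 16)] with period length k = 2.
k is even, so the fundamental solution of x^2 - 66y^2 = 1 is (p_{k-1}, q_{k-1}) = (p_1, q_1); compute convergents through index 1.
Convergents (p_i = a_i*p_{i-1} + p_{i-2}, q_i = a_i*q_{i-1} + q_{i-2} with p_{-2}=0, p_{-1}=1, q_{-2}=1, q_{-1}=0):
  i=0: a_0=8, p_0 = 8*1 + 0 = 8, q_0 = 8*0 + 1 = 1.
  i=1: a_1=8, p_1 = 8*8 + 1 = 65, q_1 = 8*1 + 0 = 8.
Check: 65^2 - 66*8^2 = 4225 - 4224 = 1, so (x, y) = (65, 8) solves the equation, and by the theorem it is the least positive solution.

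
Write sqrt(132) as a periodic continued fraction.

Write x_i = (sqrt(132) + m_i)/d_i with (m_0, d_0) = (0, 1). a_0 = floor(sqrt(132)) = 11, since 11^2 = 121 <= 132 < 144 = 12^2.
Iterate m_{i+1} = d_i*a_i - m_i, d_{i+1} = (132 - m_{i+1}^2)/d_i, a_{i+1} = floor((a_0 + m_{i+1})/d_{i+1}):
  m_1 = 1*11 - 0 = 11, d_1 = (132 - 11^2)/1 = 11/1 = 11, a_1 = floor((11 + 11)/11) = 2.
  m_2 = 11*2 - 11 = 11, d_2 = (132 - 11^2)/11 = 11/11 = 1, a_2 = floor((11 + 11)/1) = 22.
  m_3 = 1*22 - 11 = 11, d_3 = (132 - 11^2)/1 = 11/1 = 11: (m_3, d_3) = (m_1, d_1) = (11, 11), so from here the quotients repeat a_1, a_2; the period length is 2.
Hence the expansion of sqrt(132) is a_0 = 11 followed by the repeating block 2, 22 (period 2).

[11; (2, 22)]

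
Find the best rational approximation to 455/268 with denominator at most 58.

Expand x = 455/268 as a continued fraction with the Euclidean algorithm:
  455 = 1*268 + 187, so a_0 = 1.
  268 = 1*187 + 81, so a_1 = 1.
  187 = 2*81 + 25, so a_2 = 2.
  81 = 3*25 + 6, so a_3 = 3.
  25 = 4*6 + 1, so a_4 = 4.
  6 = 6*1 + 0, so a_5 = 6.
so x = [1; 1, 2, 3, 4, 6].
Convergents (p_i = a_i*p_{i-1} + p_{i-2}, q_i = a_i*q_{i-1} + q_{i-2} with p_{-2}=0, p_{-1}=1, q_{-2}=1, q_{-1}=0), until the denominator exceeds 58:
  i=0: a_0=1, p_0 = 1*1 + 0 = 1, q_0 = 1*0 + 1 = 1.
  i=1: a_1=1, p_1 = 1*1 + 1 = 2, q_1 = 1*1 + 0 = 1.
  i=2: a_2=2, p_2 = 2*2 + 1 = 5, q_2 = 2*1 + 1 = 3.
  i=3: a_3=3, p_3 = 3*5 + 2 = 17, q_3 = 3*3 + 1 = 10.
  i=4: a_4=4, p_4 = 4*17 + 5 = 73, q_4 = 4*10 + 3 = 43.
  i=5: a_5=6, p_5 = 6*73 + 17 = 455, q_5 = 6*43 + 10 = 268.
q_5 = 268 > 58, so the last convergent with denominator <= 58 is p_4/q_4 = 73/43.
The closest fraction with denominator <= 58 is either p_4/q_4 or the intermediate fraction (k*p_4 + p_3)/(k*q_4 + q_3) with the largest k >= 1 whose denominator stays <= 58; these approach x as k grows, and every other convergent or intermediate fraction in range is farther away.
Largest k: floor((58 - q_3)/q_4) = floor((58 - 10)/43) = 1.
That gives (1*73 + 17)/(1*43 + 10) = 90/53.
Compare the errors: |x - 73/43| = |455*43 - 73*268|/(268*43) = 1/11524, and |x - 90/53| = |455*53 - 90*268|/(268*53) = 5/14204.
Cross-multiplying, 1*14204 = 14204 < 57620 = 5*11524, so 1/11524 is smaller: the convergent 73/43 is closer to x than 90/53.

73/43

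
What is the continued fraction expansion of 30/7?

[4; 3, 2]

Run the Euclidean algorithm on 30 and 7; the successive quotients are the partial quotients a_0, a_1, ... (each step inverts the fractional part left over by the previous one):
  30 = 4*7 + 2, so a_0 = 4.
  7 = 3*2 + 1, so a_1 = 3.
  2 = 2*1 + 0, so a_2 = 2.
The remainder reaches 0 after 3 divisions, so the expansion has 3 partial quotients, read off in order.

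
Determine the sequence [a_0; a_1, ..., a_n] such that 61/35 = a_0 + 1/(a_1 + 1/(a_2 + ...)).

Run the Euclidean algorithm on 61 and 35; the successive quotients are the partial quotients a_0, a_1, ... (each step inverts the fractional part left over by the previous one):
  61 = 1*35 + 26, so a_0 = 1.
  35 = 1*26 + 9, so a_1 = 1.
  26 = 2*9 + 8, so a_2 = 2.
  9 = 1*8 + 1, so a_3 = 1.
  8 = 8*1 + 0, so a_4 = 8.
The remainder reaches 0 after 5 divisions, so the expansion has 5 partial quotients, read off in order.

[1; 1, 2, 1, 8]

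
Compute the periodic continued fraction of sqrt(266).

[16; (3, 4, 3, 32)]

Write x_i = (sqrt(266) + m_i)/d_i with (m_0, d_0) = (0, 1). a_0 = floor(sqrt(266)) = 16, since 16^2 = 256 <= 266 < 289 = 17^2.
Iterate m_{i+1} = d_i*a_i - m_i, d_{i+1} = (266 - m_{i+1}^2)/d_i, a_{i+1} = floor((a_0 + m_{i+1})/d_{i+1}):
  m_1 = 1*16 - 0 = 16, d_1 = (266 - 16^2)/1 = 10/1 = 10, a_1 = floor((16 + 16)/10) = 3.
  m_2 = 10*3 - 16 = 14, d_2 = (266 - 14^2)/10 = 70/10 = 7, a_2 = floor((16 + 14)/7) = 4.
  m_3 = 7*4 - 14 = 14, d_3 = (266 - 14^2)/7 = 70/7 = 10, a_3 = floor((16 + 14)/10) = 3.
  m_4 = 10*3 - 14 = 16, d_4 = (266 - 16^2)/10 = 10/10 = 1, a_4 = floor((16 + 16)/1) = 32.
  m_5 = 1*32 - 16 = 16, d_5 = (266 - 16^2)/1 = 10/1 = 10: (m_5, d_5) = (m_1, d_1) = (16, 10), so from here the quotients repeat a_1, ..., a_4; the period length is 4.
Hence the expansion of sqrt(266) is a_0 = 16 followed by the repeating block 3, 4, 3, 32 (period 4).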